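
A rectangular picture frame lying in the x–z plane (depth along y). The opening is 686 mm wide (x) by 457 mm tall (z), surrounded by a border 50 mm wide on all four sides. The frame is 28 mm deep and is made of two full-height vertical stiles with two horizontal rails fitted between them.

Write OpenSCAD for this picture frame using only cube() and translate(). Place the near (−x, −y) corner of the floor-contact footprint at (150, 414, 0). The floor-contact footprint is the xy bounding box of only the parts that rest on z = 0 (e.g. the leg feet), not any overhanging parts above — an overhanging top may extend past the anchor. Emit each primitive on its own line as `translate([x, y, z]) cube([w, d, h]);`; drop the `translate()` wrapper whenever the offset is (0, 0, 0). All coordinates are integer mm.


translate([150, 414, 0]) cube([50, 28, 557]);
translate([886, 414, 0]) cube([50, 28, 557]);
translate([200, 414, 0]) cube([686, 28, 50]);
translate([200, 414, 507]) cube([686, 28, 50]);


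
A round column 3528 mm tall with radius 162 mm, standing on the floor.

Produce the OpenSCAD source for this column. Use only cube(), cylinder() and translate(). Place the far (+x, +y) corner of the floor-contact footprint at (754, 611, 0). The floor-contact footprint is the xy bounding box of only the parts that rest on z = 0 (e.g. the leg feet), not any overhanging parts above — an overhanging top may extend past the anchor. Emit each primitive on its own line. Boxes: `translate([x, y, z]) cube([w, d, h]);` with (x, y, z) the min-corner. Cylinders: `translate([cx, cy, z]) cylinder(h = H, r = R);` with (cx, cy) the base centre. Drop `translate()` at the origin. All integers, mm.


translate([592, 449, 0]) cylinder(h = 3528, r = 162);


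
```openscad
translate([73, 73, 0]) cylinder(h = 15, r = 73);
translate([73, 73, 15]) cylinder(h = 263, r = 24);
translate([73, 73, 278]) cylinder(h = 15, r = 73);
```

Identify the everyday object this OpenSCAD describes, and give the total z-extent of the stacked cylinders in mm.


A spool. The overall height is 293 mm.

Three coaxial cylinders, large–small–large — a spool. Two 15 mm flanges and a 263 mm core give 15 + 263 + 15 = 293 mm.


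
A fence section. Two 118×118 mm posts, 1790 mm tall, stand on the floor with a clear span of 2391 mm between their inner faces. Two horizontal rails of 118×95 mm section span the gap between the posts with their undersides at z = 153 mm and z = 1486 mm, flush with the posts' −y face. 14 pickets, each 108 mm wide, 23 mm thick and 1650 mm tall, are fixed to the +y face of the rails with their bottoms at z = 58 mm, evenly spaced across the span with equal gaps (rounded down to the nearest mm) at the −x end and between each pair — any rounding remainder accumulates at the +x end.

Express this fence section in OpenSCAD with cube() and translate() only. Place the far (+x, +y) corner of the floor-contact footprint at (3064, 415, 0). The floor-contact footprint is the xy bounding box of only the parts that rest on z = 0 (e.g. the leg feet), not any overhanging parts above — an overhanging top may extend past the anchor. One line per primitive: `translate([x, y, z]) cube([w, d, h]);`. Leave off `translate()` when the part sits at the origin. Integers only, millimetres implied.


translate([437, 297, 0]) cube([118, 118, 1790]);
translate([2946, 297, 0]) cube([118, 118, 1790]);
translate([555, 297, 153]) cube([2391, 118, 95]);
translate([555, 297, 1486]) cube([2391, 118, 95]);
translate([613, 415, 58]) cube([108, 23, 1650]);
translate([779, 415, 58]) cube([108, 23, 1650]);
translate([945, 415, 58]) cube([108, 23, 1650]);
translate([1111, 415, 58]) cube([108, 23, 1650]);
translate([1277, 415, 58]) cube([108, 23, 1650]);
translate([1443, 415, 58]) cube([108, 23, 1650]);
translate([1609, 415, 58]) cube([108, 23, 1650]);
translate([1775, 415, 58]) cube([108, 23, 1650]);
translate([1941, 415, 58]) cube([108, 23, 1650]);
translate([2107, 415, 58]) cube([108, 23, 1650]);
translate([2273, 415, 58]) cube([108, 23, 1650]);
translate([2439, 415, 58]) cube([108, 23, 1650]);
translate([2605, 415, 58]) cube([108, 23, 1650]);
translate([2771, 415, 58]) cube([108, 23, 1650]);


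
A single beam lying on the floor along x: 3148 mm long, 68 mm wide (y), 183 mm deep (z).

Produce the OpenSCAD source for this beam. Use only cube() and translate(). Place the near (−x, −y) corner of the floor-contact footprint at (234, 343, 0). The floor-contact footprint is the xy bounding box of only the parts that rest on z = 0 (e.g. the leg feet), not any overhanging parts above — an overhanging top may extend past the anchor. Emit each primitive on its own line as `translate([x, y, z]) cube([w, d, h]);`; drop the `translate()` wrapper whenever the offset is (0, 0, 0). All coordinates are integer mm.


translate([234, 343, 0]) cube([3148, 68, 183]);


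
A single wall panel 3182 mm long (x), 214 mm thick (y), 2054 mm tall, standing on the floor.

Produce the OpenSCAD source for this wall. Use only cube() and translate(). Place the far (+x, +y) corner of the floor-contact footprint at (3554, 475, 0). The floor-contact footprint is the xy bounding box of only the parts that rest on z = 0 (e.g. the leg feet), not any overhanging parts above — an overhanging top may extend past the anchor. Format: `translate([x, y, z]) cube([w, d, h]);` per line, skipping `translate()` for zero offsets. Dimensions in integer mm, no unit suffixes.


translate([372, 261, 0]) cube([3182, 214, 2054]);


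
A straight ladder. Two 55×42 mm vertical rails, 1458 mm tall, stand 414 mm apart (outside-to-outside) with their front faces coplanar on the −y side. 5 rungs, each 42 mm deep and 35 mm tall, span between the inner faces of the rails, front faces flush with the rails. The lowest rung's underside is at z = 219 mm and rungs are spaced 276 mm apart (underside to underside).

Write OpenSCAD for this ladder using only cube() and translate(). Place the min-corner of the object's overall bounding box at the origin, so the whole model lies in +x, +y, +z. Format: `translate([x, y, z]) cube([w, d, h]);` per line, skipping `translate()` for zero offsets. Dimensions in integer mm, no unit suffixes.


cube([55, 42, 1458]);
translate([359, 0, 0]) cube([55, 42, 1458]);
translate([55, 0, 219]) cube([304, 42, 35]);
translate([55, 0, 495]) cube([304, 42, 35]);
translate([55, 0, 771]) cube([304, 42, 35]);
translate([55, 0, 1047]) cube([304, 42, 35]);
translate([55, 0, 1323]) cube([304, 42, 35]);


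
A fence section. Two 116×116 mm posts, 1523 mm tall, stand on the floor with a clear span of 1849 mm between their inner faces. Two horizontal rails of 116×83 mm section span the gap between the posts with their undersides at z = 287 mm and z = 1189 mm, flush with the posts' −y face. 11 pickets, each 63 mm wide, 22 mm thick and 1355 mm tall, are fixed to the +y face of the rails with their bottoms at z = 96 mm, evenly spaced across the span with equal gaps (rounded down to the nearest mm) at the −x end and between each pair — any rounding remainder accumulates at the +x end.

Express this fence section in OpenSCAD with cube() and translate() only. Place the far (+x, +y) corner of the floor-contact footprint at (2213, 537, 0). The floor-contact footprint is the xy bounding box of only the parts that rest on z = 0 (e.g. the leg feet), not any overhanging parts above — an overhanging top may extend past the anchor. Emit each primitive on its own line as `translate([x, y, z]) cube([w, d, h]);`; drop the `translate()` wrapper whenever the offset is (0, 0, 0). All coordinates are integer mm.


translate([132, 421, 0]) cube([116, 116, 1523]);
translate([2097, 421, 0]) cube([116, 116, 1523]);
translate([248, 421, 287]) cube([1849, 116, 83]);
translate([248, 421, 1189]) cube([1849, 116, 83]);
translate([344, 537, 96]) cube([63, 22, 1355]);
translate([503, 537, 96]) cube([63, 22, 1355]);
translate([662, 537, 96]) cube([63, 22, 1355]);
translate([821, 537, 96]) cube([63, 22, 1355]);
translate([980, 537, 96]) cube([63, 22, 1355]);
translate([1139, 537, 96]) cube([63, 22, 1355]);
translate([1298, 537, 96]) cube([63, 22, 1355]);
translate([1457, 537, 96]) cube([63, 22, 1355]);
translate([1616, 537, 96]) cube([63, 22, 1355]);
translate([1775, 537, 96]) cube([63, 22, 1355]);
translate([1934, 537, 96]) cube([63, 22, 1355]);


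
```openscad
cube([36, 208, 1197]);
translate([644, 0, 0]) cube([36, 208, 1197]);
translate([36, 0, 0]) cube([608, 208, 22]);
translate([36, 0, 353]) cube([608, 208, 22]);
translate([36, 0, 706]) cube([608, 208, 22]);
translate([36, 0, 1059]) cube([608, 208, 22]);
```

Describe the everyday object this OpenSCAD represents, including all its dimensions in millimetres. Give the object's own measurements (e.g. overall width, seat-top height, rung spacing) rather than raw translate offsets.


An open bookshelf. Two side panels, each 36 mm thick, 208 mm deep and 1197 mm tall, stand 680 mm apart (outside-to-outside). Between them sit 4 shelves, each 22 mm thick and 208 mm deep, spanning the full gap between the sides. The bottom shelf rests on the floor (its underside at z = 0) and the clear gap between one shelf's top and the next shelf's underside is 331 mm.


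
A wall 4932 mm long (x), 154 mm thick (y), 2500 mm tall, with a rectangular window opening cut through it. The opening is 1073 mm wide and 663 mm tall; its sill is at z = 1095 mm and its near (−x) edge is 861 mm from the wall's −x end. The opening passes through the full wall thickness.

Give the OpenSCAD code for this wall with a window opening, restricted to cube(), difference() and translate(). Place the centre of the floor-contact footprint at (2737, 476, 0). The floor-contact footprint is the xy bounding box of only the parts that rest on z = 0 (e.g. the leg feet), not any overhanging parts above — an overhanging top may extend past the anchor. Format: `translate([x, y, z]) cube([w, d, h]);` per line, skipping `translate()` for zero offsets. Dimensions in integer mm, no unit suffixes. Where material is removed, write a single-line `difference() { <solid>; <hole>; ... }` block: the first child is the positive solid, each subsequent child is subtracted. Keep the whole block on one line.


difference() { translate([271, 399, 0]) cube([4932, 154, 2500]); translate([1132, 399, 1095]) cube([1073, 154, 663]); }


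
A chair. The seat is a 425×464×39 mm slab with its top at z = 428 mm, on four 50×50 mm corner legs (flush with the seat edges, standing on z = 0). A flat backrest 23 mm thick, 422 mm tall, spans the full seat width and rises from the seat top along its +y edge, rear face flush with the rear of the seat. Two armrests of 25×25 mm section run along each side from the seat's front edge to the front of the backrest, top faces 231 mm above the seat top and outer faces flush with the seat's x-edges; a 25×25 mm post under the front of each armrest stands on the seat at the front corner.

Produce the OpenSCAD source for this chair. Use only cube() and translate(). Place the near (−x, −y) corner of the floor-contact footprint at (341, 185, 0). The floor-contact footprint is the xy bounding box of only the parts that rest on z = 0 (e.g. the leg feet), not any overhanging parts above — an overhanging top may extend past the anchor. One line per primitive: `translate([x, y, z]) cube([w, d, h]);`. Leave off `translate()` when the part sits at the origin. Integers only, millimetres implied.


translate([341, 185, 389]) cube([425, 464, 39]);
translate([341, 185, 0]) cube([50, 50, 389]);
translate([716, 185, 0]) cube([50, 50, 389]);
translate([341, 599, 0]) cube([50, 50, 389]);
translate([716, 599, 0]) cube([50, 50, 389]);
translate([341, 626, 428]) cube([425, 23, 422]);
translate([341, 185, 634]) cube([25, 441, 25]);
translate([741, 185, 634]) cube([25, 441, 25]);
translate([341, 185, 428]) cube([25, 25, 206]);
translate([741, 185, 428]) cube([25, 25, 206]);


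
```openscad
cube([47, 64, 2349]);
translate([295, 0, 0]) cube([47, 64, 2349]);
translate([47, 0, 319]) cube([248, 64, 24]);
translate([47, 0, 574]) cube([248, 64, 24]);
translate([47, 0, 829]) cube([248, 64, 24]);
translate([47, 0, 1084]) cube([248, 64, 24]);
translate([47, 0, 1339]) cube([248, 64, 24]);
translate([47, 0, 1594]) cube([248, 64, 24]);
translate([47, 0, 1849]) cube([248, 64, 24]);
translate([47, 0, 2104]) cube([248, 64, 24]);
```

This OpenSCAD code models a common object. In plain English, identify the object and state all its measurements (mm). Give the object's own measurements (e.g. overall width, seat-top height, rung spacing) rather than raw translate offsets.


A straight ladder. Two 47×64 mm vertical rails, 2349 mm tall, stand 342 mm apart (outside-to-outside) with their front faces coplanar on the −y side. 8 rungs, each 64 mm deep and 24 mm tall, span between the inner faces of the rails, front faces flush with the rails. The lowest rung's underside is at z = 319 mm and rungs are spaced 255 mm apart (underside to underside).


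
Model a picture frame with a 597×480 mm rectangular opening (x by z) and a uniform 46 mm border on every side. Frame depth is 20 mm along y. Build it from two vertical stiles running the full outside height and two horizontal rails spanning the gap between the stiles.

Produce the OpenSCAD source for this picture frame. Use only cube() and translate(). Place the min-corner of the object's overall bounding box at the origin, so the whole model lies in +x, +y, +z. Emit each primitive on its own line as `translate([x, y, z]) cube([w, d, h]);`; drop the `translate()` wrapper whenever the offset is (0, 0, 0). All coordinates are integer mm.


cube([46, 20, 572]);
translate([643, 0, 0]) cube([46, 20, 572]);
translate([46, 0, 0]) cube([597, 20, 46]);
translate([46, 0, 526]) cube([597, 20, 46]);


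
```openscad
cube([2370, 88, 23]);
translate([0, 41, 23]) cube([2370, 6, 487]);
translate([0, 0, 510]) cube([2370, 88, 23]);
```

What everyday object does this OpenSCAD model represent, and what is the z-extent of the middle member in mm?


An I-beam. The web height is 487 mm.

Two wide flanges with a thin centred web — an I-beam. Overall 533 mm minus two 23 mm flanges gives a web of 533 − 2·23 = 487 mm.


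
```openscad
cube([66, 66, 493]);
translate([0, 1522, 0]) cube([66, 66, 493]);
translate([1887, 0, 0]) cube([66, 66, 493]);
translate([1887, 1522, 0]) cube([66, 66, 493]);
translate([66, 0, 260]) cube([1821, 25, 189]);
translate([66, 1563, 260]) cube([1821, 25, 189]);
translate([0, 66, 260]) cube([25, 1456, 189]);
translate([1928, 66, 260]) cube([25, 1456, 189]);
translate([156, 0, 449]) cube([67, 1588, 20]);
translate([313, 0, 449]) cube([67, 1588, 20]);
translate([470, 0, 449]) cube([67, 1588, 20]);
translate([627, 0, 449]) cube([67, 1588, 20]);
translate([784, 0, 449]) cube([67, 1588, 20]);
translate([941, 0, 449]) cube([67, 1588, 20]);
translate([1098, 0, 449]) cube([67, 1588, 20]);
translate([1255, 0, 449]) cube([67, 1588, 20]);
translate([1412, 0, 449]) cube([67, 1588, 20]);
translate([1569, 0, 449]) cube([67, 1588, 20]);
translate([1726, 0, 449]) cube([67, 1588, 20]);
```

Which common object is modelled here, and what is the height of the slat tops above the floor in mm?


A bed frame. The slat-top height is 469 mm.

Four posts, four rails, and a row of slats — a bed frame. Slats sit on the rails at z = 260 + 189 = 449; with slat thickness 20, the top is 469 mm.


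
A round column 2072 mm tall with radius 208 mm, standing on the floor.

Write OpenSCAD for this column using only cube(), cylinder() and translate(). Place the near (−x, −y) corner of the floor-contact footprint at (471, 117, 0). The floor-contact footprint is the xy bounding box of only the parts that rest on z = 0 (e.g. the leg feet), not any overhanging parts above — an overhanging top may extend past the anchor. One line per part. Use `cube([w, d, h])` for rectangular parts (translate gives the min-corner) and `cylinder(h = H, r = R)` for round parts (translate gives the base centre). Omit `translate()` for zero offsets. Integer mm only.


translate([679, 325, 0]) cylinder(h = 2072, r = 208);


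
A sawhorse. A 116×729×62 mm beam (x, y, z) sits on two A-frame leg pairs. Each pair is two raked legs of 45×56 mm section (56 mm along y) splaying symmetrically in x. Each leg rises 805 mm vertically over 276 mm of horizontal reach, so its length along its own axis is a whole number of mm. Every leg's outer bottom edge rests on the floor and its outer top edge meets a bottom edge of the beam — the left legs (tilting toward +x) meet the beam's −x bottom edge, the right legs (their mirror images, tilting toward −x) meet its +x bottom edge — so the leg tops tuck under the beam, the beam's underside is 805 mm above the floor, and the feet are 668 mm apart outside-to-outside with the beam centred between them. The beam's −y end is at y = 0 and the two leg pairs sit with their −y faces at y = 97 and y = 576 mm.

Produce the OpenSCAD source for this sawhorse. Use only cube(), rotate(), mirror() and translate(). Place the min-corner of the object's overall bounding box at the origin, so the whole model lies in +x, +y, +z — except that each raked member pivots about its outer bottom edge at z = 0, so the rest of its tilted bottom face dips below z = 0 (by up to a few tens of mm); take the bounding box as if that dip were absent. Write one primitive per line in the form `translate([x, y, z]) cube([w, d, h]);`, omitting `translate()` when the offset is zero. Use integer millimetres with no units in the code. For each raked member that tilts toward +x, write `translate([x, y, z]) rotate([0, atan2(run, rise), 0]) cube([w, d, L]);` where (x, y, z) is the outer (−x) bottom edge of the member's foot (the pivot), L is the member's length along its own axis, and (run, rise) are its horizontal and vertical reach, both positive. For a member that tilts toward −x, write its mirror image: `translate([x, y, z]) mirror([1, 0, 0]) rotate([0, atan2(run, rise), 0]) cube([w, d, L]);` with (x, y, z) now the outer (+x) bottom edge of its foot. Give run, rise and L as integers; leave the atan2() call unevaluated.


// leg length = √(276² + 805²) = 851
// right-leg outer foot x = 2·276 + 116 = 668
// beam min-corner = (276, 0, 805)
translate([276, 0, 805]) cube([116, 729, 62]);
translate([0, 97, 0]) rotate([0, atan2(276, 805), 0]) cube([45, 56, 851]);
translate([668, 97, 0]) mirror([1, 0, 0]) rotate([0, atan2(276, 805), 0]) cube([45, 56, 851]);
translate([0, 576, 0]) rotate([0, atan2(276, 805), 0]) cube([45, 56, 851]);
translate([668, 576, 0]) mirror([1, 0, 0]) rotate([0, atan2(276, 805), 0]) cube([45, 56, 851]);


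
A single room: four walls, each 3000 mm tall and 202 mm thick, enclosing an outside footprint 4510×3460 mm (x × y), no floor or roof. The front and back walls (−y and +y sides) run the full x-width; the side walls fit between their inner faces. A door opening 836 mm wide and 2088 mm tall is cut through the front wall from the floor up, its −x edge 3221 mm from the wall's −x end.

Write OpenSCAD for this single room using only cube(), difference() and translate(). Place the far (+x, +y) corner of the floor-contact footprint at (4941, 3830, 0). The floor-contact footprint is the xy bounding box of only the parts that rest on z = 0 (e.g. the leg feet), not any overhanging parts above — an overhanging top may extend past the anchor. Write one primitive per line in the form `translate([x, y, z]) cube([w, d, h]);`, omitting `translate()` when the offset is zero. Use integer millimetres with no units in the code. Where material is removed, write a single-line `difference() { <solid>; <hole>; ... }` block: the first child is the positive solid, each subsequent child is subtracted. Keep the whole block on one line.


difference() { translate([431, 370, 0]) cube([4510, 202, 3000]); translate([3652, 370, 0]) cube([836, 202, 2088]); }
translate([431, 3628, 0]) cube([4510, 202, 3000]);
translate([431, 572, 0]) cube([202, 3056, 3000]);
translate([4739, 572, 0]) cube([202, 3056, 3000]);


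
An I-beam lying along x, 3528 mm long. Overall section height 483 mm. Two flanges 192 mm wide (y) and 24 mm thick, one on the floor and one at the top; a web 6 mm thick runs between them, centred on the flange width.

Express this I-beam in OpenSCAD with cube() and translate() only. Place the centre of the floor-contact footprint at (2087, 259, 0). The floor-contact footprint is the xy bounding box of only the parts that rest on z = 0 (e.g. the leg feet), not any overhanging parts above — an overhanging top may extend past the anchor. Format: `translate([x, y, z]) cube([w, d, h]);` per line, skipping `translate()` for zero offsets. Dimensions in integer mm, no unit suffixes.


translate([323, 163, 0]) cube([3528, 192, 24]);
translate([323, 256, 24]) cube([3528, 6, 435]);
translate([323, 163, 459]) cube([3528, 192, 24]);


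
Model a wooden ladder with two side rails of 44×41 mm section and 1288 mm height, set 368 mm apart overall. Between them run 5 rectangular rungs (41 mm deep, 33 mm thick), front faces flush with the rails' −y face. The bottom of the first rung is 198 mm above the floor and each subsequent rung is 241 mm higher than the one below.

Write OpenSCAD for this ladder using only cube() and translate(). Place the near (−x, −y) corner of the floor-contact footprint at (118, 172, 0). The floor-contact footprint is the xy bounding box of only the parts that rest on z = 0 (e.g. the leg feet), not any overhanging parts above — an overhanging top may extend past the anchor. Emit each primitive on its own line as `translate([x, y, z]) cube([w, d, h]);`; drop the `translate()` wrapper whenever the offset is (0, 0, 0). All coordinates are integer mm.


// rung span = 368 - 2*44 = 280
// rung[k] z = 198 + k*241
translate([118, 172, 0]) cube([44, 41, 1288]);
translate([442, 172, 0]) cube([44, 41, 1288]);
translate([162, 172, 198]) cube([280, 41, 33]);
translate([162, 172, 439]) cube([280, 41, 33]);
translate([162, 172, 680]) cube([280, 41, 33]);
translate([162, 172, 921]) cube([280, 41, 33]);
translate([162, 172, 1162]) cube([280, 41, 33]);


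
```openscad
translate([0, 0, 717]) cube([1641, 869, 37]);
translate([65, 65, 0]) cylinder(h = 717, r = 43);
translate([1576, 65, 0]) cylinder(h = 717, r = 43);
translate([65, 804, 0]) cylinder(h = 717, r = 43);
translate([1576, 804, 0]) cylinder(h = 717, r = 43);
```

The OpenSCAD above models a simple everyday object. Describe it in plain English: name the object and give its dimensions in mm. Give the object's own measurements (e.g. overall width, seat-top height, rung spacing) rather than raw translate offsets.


A table: top 1641 mm (x) × 869 mm (y), 37 mm thick, upper face at z = 754 mm, on four round legs of 86 mm diameter, each leg's bounding box inset 22 mm from the nearest pair of top edges from z = 0 to the bottom of the top.


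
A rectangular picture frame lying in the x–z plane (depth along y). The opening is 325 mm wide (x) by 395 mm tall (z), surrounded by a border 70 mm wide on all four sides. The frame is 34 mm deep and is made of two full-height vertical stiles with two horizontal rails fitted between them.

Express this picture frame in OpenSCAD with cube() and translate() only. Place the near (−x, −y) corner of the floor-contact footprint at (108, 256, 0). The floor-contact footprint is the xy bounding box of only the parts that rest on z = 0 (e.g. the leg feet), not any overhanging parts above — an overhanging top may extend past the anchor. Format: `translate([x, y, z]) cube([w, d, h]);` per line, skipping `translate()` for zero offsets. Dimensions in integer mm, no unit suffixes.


translate([108, 256, 0]) cube([70, 34, 535]);
translate([503, 256, 0]) cube([70, 34, 535]);
translate([178, 256, 0]) cube([325, 34, 70]);
translate([178, 256, 465]) cube([325, 34, 70]);


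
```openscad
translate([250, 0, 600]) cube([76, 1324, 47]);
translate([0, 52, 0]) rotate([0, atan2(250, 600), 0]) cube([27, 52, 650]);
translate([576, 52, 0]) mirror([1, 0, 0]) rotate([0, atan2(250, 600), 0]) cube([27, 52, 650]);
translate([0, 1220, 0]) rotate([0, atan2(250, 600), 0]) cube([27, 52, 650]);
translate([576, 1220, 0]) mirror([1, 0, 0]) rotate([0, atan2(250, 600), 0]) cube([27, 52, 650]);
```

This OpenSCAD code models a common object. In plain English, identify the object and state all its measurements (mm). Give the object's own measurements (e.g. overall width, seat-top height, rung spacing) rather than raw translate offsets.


A sawhorse. A 76×1324×47 mm beam (x, y, z) sits on two A-frame leg pairs. Each pair is two raked legs of 27×52 mm section (52 mm along y) splaying symmetrically in x. Each leg rises 600 mm vertically over 250 mm of horizontal reach and is 650 mm long along its own axis. Every leg's outer bottom edge rests on the floor and its outer top edge meets a bottom edge of the beam — the left legs (tilting toward +x) meet the beam's −x bottom edge, the right legs (their mirror images, tilting toward −x) meet its +x bottom edge — so the leg tops tuck under the beam, the beam's underside is 600 mm above the floor, and the feet are 576 mm apart outside-to-outside with the beam centred between them. The two leg pairs are set in 52 mm from either end of the beam.


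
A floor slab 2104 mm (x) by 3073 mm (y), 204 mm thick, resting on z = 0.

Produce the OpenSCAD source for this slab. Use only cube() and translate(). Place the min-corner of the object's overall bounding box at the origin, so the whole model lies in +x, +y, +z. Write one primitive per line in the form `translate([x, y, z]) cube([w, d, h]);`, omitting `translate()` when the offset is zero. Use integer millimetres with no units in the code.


cube([2104, 3073, 204]);


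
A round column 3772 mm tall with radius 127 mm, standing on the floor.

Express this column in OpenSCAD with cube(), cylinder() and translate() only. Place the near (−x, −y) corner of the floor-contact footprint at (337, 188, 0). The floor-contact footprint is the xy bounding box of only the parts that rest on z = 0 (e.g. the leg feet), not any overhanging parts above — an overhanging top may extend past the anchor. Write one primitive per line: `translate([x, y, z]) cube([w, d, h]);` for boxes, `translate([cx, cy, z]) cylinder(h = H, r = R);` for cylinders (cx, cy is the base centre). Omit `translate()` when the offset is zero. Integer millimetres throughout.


translate([464, 315, 0]) cylinder(h = 3772, r = 127);


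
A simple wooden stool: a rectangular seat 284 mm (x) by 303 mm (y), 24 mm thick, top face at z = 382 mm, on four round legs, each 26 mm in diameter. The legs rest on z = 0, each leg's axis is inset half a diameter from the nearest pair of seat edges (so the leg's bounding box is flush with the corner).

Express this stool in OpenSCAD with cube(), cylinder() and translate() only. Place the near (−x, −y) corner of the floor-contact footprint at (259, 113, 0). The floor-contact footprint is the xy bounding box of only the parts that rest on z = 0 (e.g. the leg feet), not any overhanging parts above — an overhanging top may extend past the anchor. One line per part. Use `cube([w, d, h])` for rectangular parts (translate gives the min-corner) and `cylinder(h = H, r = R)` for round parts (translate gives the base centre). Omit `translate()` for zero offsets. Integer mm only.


// leg_h = 382 - 24 = 358
translate([259, 113, 358]) cube([284, 303, 24]);
translate([272, 126, 0]) cylinder(h = 358, r = 13);
translate([530, 126, 0]) cylinder(h = 358, r = 13);
translate([272, 403, 0]) cylinder(h = 358, r = 13);
translate([530, 403, 0]) cylinder(h = 358, r = 13);


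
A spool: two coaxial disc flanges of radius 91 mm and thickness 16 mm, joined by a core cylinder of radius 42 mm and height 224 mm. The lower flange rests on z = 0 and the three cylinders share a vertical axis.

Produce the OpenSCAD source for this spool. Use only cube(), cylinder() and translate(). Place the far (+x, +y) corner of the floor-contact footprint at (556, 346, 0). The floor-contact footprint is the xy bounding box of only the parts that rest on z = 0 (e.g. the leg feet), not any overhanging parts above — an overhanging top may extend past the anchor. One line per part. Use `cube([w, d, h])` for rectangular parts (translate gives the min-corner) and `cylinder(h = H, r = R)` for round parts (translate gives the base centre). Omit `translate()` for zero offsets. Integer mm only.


translate([465, 255, 0]) cylinder(h = 16, r = 91);
translate([465, 255, 16]) cylinder(h = 224, r = 42);
translate([465, 255, 240]) cylinder(h = 16, r = 91);


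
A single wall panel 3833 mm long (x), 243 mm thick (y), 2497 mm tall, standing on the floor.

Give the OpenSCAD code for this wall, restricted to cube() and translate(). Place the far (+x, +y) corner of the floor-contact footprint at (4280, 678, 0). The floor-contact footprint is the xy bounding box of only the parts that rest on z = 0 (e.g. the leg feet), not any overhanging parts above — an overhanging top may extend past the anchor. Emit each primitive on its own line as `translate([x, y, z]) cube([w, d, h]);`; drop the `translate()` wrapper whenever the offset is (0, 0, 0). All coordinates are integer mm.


translate([447, 435, 0]) cube([3833, 243, 2497]);


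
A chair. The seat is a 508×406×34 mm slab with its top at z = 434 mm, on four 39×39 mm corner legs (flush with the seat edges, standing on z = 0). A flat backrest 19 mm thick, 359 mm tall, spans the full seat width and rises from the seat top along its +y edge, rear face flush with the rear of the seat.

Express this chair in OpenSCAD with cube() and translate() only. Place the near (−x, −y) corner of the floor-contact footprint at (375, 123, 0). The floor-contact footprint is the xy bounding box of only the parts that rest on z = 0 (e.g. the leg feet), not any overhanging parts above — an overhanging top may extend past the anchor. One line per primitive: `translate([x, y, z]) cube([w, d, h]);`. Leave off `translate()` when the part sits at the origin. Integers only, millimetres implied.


// leg_h = 434 - 34 = 400
translate([375, 123, 400]) cube([508, 406, 34]);
translate([375, 123, 0]) cube([39, 39, 400]);
translate([844, 123, 0]) cube([39, 39, 400]);
translate([375, 490, 0]) cube([39, 39, 400]);
translate([844, 490, 0]) cube([39, 39, 400]);
translate([375, 510, 434]) cube([508, 19, 359]);


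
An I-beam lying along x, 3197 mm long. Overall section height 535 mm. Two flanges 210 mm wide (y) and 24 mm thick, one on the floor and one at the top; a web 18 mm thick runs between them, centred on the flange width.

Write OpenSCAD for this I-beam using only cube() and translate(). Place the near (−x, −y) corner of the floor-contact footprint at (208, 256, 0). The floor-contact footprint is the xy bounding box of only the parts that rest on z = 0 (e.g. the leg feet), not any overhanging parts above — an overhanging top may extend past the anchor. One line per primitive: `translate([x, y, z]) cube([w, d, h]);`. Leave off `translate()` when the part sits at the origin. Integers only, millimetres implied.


translate([208, 256, 0]) cube([3197, 210, 24]);
translate([208, 352, 24]) cube([3197, 18, 487]);
translate([208, 256, 511]) cube([3197, 210, 24]);


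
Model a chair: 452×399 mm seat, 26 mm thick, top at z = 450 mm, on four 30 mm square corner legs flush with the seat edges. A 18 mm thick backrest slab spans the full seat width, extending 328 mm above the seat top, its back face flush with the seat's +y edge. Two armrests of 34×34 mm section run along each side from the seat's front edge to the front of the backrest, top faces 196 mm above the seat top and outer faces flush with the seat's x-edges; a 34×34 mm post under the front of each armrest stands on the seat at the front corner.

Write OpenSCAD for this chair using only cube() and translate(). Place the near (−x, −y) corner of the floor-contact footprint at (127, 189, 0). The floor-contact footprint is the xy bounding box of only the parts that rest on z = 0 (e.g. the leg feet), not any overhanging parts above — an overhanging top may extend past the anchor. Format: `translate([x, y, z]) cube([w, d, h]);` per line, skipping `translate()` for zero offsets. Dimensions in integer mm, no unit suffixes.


translate([127, 189, 424]) cube([452, 399, 26]);
translate([127, 189, 0]) cube([30, 30, 424]);
translate([549, 189, 0]) cube([30, 30, 424]);
translate([127, 558, 0]) cube([30, 30, 424]);
translate([549, 558, 0]) cube([30, 30, 424]);
translate([127, 570, 450]) cube([452, 18, 328]);
translate([127, 189, 612]) cube([34, 381, 34]);
translate([545, 189, 612]) cube([34, 381, 34]);
translate([127, 189, 450]) cube([34, 34, 162]);
translate([545, 189, 450]) cube([34, 34, 162]);


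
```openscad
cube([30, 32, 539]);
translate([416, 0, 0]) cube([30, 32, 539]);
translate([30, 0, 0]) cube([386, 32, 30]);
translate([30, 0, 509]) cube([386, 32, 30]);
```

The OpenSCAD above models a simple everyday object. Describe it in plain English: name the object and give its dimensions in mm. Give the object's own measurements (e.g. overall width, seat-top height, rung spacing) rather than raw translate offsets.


A rectangular picture frame lying in the x–z plane (depth along y). The opening is 386 mm wide (x) by 479 mm tall (z), surrounded by a border 30 mm wide on all four sides. The frame is 32 mm deep and is made of two full-height vertical stiles with two horizontal rails fitted between them.


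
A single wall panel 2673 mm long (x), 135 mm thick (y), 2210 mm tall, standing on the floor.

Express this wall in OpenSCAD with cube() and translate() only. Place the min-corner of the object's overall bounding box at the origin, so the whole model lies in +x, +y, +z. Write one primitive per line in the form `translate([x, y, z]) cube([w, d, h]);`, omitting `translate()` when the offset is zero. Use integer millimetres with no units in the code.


cube([2673, 135, 2210]);


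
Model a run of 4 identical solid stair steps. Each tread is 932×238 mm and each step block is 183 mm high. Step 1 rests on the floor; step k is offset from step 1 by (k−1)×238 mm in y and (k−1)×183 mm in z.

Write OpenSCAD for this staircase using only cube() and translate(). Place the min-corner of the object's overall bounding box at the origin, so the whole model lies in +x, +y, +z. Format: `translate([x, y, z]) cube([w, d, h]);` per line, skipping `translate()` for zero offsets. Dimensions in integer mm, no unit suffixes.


cube([932, 238, 183]);
translate([0, 238, 183]) cube([932, 238, 183]);
translate([0, 476, 366]) cube([932, 238, 183]);
translate([0, 714, 549]) cube([932, 238, 183]);


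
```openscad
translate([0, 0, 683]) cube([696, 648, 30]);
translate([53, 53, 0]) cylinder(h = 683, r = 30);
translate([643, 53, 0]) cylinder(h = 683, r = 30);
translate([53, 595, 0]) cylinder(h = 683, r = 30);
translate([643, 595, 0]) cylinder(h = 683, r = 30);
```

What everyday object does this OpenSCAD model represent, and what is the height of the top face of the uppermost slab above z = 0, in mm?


A table. The table height is 713 mm.

A 696×648×30 slab sits at z = 683 on four Ø60 mm round legs — a table. The top surface is at 683 + 30 = 713 mm.


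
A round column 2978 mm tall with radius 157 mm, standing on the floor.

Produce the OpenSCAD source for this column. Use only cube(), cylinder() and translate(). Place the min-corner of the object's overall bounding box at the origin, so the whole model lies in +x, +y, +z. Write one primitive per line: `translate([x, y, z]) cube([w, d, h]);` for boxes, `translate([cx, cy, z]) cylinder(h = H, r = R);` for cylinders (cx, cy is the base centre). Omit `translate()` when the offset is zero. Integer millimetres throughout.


translate([157, 157, 0]) cylinder(h = 2978, r = 157);


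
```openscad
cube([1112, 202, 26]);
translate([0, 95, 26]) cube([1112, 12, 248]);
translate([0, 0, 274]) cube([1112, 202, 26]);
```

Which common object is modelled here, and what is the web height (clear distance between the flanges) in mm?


An I-beam. The web height is 248 mm.

Two wide flanges with a thin centred web — an I-beam. Overall 300 mm minus two 26 mm flanges gives a web of 300 − 2·26 = 248 mm.


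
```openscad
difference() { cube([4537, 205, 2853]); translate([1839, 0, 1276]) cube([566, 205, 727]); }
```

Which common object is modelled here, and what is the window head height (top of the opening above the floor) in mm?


A wall with a window opening. The window head height is 2003 mm.

A wall with a rectangular opening subtracted — a window. Sill at z = 1276, opening 727 mm tall, so the head is at 1276 + 727 = 2003 mm.


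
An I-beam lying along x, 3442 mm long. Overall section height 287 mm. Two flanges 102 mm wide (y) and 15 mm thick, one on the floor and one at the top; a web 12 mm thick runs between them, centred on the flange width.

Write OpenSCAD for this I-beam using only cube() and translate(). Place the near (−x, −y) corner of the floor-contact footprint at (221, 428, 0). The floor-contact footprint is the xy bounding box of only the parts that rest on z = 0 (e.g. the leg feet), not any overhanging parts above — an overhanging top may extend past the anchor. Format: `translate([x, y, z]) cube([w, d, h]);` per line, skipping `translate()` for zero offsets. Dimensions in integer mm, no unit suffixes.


translate([221, 428, 0]) cube([3442, 102, 15]);
translate([221, 473, 15]) cube([3442, 12, 257]);
translate([221, 428, 272]) cube([3442, 102, 15]);


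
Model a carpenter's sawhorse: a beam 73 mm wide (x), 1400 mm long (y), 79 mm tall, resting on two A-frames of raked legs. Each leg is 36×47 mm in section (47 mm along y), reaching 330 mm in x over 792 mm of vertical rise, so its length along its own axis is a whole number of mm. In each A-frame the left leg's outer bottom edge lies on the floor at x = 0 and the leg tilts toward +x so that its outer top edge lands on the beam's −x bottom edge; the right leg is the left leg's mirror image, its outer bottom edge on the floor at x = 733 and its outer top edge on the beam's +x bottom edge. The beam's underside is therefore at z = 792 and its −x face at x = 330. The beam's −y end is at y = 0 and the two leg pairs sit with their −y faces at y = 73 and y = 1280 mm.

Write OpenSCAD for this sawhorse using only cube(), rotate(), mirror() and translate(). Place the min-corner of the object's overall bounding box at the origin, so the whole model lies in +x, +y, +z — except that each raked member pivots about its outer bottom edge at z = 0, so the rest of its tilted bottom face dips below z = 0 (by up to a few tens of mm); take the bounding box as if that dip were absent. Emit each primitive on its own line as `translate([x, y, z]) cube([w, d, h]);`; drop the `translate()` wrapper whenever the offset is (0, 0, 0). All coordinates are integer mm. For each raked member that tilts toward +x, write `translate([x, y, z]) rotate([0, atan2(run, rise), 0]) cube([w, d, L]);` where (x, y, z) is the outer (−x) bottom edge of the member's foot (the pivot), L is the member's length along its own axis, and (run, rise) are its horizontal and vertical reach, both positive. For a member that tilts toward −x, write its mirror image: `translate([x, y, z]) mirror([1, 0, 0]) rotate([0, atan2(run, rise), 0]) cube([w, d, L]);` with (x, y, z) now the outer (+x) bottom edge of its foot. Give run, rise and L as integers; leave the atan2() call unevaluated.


// leg length = √(330² + 792²) = 858
// right-leg outer foot x = 2·330 + 73 = 733
// beam min-corner = (330, 0, 792)
translate([330, 0, 792]) cube([73, 1400, 79]);
translate([0, 73, 0]) rotate([0, atan2(330, 792), 0]) cube([36, 47, 858]);
translate([733, 73, 0]) mirror([1, 0, 0]) rotate([0, atan2(330, 792), 0]) cube([36, 47, 858]);
translate([0, 1280, 0]) rotate([0, atan2(330, 792), 0]) cube([36, 47, 858]);
translate([733, 1280, 0]) mirror([1, 0, 0]) rotate([0, atan2(330, 792), 0]) cube([36, 47, 858]);


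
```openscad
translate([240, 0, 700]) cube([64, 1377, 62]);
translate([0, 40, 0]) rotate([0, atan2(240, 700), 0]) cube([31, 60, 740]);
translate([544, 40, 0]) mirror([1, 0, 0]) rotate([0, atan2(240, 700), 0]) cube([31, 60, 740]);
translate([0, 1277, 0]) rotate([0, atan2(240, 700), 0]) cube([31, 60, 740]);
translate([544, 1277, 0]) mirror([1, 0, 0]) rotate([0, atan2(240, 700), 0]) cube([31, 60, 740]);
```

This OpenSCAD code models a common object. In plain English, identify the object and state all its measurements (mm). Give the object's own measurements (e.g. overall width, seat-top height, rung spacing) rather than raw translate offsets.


A sawhorse. A 64×1377×62 mm beam (x, y, z) sits on two A-frame leg pairs. Each pair is two raked legs of 31×60 mm section (60 mm along y) splaying symmetrically in x. Each leg rises 700 mm vertically over 240 mm of horizontal reach and is 740 mm long along its own axis. Every leg's outer bottom edge rests on the floor and its outer top edge meets a bottom edge of the beam — the left legs (tilting toward +x) meet the beam's −x bottom edge, the right legs (their mirror images, tilting toward −x) meet its +x bottom edge — so the leg tops tuck under the beam, the beam's underside is 700 mm above the floor, and the feet are 544 mm apart outside-to-outside with the beam centred between them. The two leg pairs are set in 40 mm from either end of the beam.
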